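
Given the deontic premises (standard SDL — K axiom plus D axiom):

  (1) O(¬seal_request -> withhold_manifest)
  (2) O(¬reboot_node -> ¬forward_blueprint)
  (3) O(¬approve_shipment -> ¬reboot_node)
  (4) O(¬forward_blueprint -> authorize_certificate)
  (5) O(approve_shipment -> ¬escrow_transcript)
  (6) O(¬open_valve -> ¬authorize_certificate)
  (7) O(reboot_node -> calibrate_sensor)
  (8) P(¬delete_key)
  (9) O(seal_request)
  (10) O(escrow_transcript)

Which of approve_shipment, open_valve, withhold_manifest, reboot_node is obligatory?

open_valve

From premise 10 we have O(escrow_transcript).
Premise 5, O(approve_shipment -> ¬escrow_transcript), contraposes to O(escrow_transcript -> ¬approve_shipment); with O(escrow_transcript) we get O(¬approve_shipment).
From O(¬approve_shipment) and premise 3, O(¬approve_shipment -> ¬reboot_node), we obtain O(¬reboot_node).
From O(¬reboot_node) and premise 2, O(¬reboot_node -> ¬forward_blueprint), we obtain O(¬forward_blueprint).
Applying K to premise 4 (O(¬forward_blueprint -> authorize_certificate)) and O(¬forward_blueprint) yields O(authorize_certificate).
The contrapositive of premise 6 (O(¬open_valve -> ¬authorize_certificate)) is O(authorize_certificate -> open_valve), and O(authorize_certificate) is already established, so O(open_valve).
So O(open_valve) holds — open_valve is obligatory. None of the other listed options is made obligatory by any chain of premises.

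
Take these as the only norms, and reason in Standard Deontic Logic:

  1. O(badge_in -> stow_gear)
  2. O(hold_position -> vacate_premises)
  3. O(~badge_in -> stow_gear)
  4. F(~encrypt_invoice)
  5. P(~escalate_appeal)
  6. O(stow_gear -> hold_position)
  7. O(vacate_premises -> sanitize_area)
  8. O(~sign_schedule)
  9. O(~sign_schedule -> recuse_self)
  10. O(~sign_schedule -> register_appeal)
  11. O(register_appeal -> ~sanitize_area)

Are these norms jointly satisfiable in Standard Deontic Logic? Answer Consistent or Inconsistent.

Inconsistent

Premises 3 and 1 are O(~badge_in -> stow_gear) and O(badge_in -> stow_gear); every ideal world satisfies ~badge_in or badge_in, so in either case stow_gear holds — hence O(stow_gear).
With premise 6, O(stow_gear -> hold_position), the K-axiom yields O(hold_position).
From O(hold_position) and premise 2, O(hold_position -> vacate_premises), we obtain O(vacate_premises).
Applying K to premise 7 (O(vacate_premises -> sanitize_area)) and O(vacate_premises) yields O(sanitize_area).
The contrapositive of premise 11 (O(register_appeal -> ~sanitize_area)) is O(sanitize_area -> ~register_appeal), and O(sanitize_area) is already established, so O(~register_appeal).
Premise 10 is O(~sign_schedule -> register_appeal); contrapositively O(~register_appeal -> sign_schedule). Since O(~register_appeal) holds, K gives O(sign_schedule).
Yet premise 8 states O(~sign_schedule).
We now have both O(sign_schedule) and O(~sign_schedule) — sign_schedule is simultaneously obligatory and forbidden, violating the D-axiom.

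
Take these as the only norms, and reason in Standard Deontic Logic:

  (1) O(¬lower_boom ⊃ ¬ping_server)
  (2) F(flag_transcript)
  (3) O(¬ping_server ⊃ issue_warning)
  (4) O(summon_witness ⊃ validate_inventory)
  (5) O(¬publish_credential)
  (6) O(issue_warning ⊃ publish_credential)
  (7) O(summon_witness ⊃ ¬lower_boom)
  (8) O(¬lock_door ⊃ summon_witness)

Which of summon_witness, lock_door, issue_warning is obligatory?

From premise 5 we have O(¬publish_credential).
Premise 6, O(issue_warning ⊃ publish_credential), contraposes to O(¬publish_credential ⊃ ¬issue_warning); with O(¬publish_credential) we get O(¬issue_warning).
The contrapositive of premise 3 (O(¬ping_server ⊃ issue_warning)) is O(¬issue_warning ⊃ ping_server), and O(¬issue_warning) is already established, so O(ping_server).
Premise 1, O(¬lower_boom ⊃ ¬ping_server), contraposes to O(ping_server ⊃ lower_boom); with O(ping_server) we get O(lower_boom).
The contrapositive of premise 7 (O(summon_witness ⊃ ¬lower_boom)) is O(lower_boom ⊃ ¬summon_witness), and O(lower_boom) is already established, so O(¬summon_witness).
Premise 8 is O(¬lock_door ⊃ summon_witness); contrapositively O(¬summon_witness ⊃ lock_door). Since O(¬summon_witness) holds, K gives O(lock_door).
So O(lock_door) holds — lock_door is obligatory. None of the other listed options is made obligatory by any chain of premises.

lock_door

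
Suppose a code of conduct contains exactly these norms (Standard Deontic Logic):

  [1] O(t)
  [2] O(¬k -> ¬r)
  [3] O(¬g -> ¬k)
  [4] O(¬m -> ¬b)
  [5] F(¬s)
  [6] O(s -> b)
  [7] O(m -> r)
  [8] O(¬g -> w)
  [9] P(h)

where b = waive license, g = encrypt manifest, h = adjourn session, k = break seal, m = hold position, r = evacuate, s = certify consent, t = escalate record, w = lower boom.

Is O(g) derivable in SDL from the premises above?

Yes

Premise 5, F(¬s), is equivalent to O(s).
Applying K to premise 6 (O(s -> b)) and O(s) yields O(b).
Premise 4 is O(¬m -> ¬b); contrapositively O(b -> m). Since O(b) holds, K gives O(m).
Applying K to premise 7 (O(m -> r)) and O(m) yields O(r).
The contrapositive of premise 2 (O(¬k -> ¬r)) is O(r -> k), and O(r) is already established, so O(k).
The contrapositive of premise 3 (O(¬g -> ¬k)) is O(k -> g), and O(k) is already established, so O(g).
Premises 1, 8, 9 do not contribute to this derivation.
So O(g) follows.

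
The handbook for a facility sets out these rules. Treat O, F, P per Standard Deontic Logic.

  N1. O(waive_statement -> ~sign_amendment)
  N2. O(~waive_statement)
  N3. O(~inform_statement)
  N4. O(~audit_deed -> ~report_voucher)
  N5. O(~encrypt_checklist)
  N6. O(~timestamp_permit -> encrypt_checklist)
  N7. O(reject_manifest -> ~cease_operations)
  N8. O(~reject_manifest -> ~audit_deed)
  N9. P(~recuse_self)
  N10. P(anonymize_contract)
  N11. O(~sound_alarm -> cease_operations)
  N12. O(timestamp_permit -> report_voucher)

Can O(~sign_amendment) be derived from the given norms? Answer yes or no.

Premise 1 is O(waive_statement -> ~sign_amendment), but O(waive_statement) is not derivable from the premises, so it does not yield O(~sign_amendment).
No other premise forces O(~sign_amendment). An ideal world satisfying every premise can still have ~sign_amendment false, so O(~sign_amendment) is not derivable.

No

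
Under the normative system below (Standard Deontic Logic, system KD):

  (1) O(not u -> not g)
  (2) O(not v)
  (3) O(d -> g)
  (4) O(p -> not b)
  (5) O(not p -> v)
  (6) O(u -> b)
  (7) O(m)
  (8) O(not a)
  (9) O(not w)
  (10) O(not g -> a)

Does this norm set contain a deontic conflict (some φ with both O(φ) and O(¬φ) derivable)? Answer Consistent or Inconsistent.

Inconsistent

Premise 8 states O(not a) outright.
The contrapositive of premise 10 (O(not g -> a)) is O(not a -> g), and O(not a) is already established, so O(g).
Premise 1, O(not u -> not g), contraposes to O(g -> u); with O(g) we get O(u).
With premise 6, O(u -> b), the K-axiom yields O(b).
The contrapositive of premise 4 (O(p -> not b)) is O(b -> not p), and O(b) is already established, so O(not p).
From O(not p) and premise 5, O(not p -> v), we obtain O(v).
But premise 2 directly asserts O(not v).
We now have both O(v) and O(not v) — v is simultaneously obligatory and forbidden, violating the D-axiom.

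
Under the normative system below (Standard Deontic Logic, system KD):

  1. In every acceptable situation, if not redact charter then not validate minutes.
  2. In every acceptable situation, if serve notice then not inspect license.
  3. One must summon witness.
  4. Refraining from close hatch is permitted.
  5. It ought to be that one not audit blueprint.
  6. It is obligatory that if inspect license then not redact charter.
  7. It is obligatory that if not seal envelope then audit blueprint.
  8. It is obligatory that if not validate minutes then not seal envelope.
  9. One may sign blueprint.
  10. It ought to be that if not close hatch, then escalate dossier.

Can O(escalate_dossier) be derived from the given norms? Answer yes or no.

No

Premise 10 is O(¬close_hatch → escalate_dossier), but O(¬close_hatch) is not derivable from the premises (the permission P(¬close_hatch) asserts only ¬O(close_hatch), not O(¬close_hatch)), so it does not yield O(escalate_dossier).
No other premise forces O(escalate_dossier). An ideal world satisfying every premise can still have escalate_dossier false, so O(escalate_dossier) is not derivable.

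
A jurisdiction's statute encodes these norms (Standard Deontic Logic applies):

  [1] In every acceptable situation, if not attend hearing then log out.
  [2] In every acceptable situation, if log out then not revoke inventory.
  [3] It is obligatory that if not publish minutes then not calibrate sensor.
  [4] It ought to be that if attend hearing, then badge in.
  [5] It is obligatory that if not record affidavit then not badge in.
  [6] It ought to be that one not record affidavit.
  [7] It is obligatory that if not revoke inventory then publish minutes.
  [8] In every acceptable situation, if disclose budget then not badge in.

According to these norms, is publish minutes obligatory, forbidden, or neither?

Obligatory

Premise 6 gives O(¬record_affidavit).
Premise 5 is O(¬record_affidavit → ¬badge_in); since O(¬record_affidavit), deontic closure gives O(¬badge_in).
The contrapositive of premise 4 (O(attend_hearing → badge_in)) is O(¬badge_in → ¬attend_hearing), and O(¬badge_in) is already established, so O(¬attend_hearing).
Premise 1 is O(¬attend_hearing → log_out); since O(¬attend_hearing), deontic closure gives O(log_out).
With premise 2, O(log_out → ¬revoke_inventory), the K-axiom yields O(¬revoke_inventory).
Applying K to premise 7 (O(¬revoke_inventory → publish_minutes)) and O(¬revoke_inventory) yields O(publish_minutes).
Premises 3, 8 do not contribute to this derivation.
Hence publish_minutes is obligatory.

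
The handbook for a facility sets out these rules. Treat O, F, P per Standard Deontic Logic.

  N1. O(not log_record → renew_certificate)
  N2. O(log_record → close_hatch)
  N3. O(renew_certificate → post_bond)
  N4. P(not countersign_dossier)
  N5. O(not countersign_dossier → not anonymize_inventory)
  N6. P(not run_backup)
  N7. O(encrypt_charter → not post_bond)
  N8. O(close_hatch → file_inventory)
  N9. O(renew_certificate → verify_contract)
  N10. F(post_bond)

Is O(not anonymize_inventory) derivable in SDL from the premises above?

No

Premise 5 is O(not countersign_dossier → not anonymize_inventory), but O(not countersign_dossier) is not derivable from the premises (the permission P(not countersign_dossier) asserts only not O(countersign_dossier), not O(not countersign_dossier)), so it does not yield O(not anonymize_inventory).
No other premise forces O(not anonymize_inventory). An ideal world satisfying every premise can still have not anonymize_inventory false, so O(not anonymize_inventory) is not derivable.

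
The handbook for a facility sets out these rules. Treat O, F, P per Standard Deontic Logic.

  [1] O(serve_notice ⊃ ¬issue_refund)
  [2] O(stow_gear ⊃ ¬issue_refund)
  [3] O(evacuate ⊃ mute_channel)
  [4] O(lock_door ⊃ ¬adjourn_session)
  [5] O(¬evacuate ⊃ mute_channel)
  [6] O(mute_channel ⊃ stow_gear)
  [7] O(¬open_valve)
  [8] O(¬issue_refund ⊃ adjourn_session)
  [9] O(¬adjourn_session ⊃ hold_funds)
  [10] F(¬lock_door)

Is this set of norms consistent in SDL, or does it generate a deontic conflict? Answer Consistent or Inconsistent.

Premises 3 and 5 cover both cases: O(evacuate ⊃ mute_channel) and O(¬evacuate ⊃ mute_channel). Since evacuate ∨ ¬evacuate is a tautology, O(mute_channel) follows.
Premise 6 is O(mute_channel ⊃ stow_gear); since O(mute_channel), deontic closure gives O(stow_gear).
Premise 2 is O(stow_gear ⊃ ¬issue_refund); since O(stow_gear), deontic closure gives O(¬issue_refund).
From O(¬issue_refund) and premise 8, O(¬issue_refund ⊃ adjourn_session), we obtain O(adjourn_session).
Premise 4, O(lock_door ⊃ ¬adjourn_session), contraposes to O(adjourn_session ⊃ ¬lock_door); with O(adjourn_session) we get O(¬lock_door).
But premise 10, F(¬lock_door), means O(lock_door).
We now have both O(¬lock_door) and O(lock_door) — lock_door is simultaneously obligatory and forbidden, violating the D-axiom.

Inconsistent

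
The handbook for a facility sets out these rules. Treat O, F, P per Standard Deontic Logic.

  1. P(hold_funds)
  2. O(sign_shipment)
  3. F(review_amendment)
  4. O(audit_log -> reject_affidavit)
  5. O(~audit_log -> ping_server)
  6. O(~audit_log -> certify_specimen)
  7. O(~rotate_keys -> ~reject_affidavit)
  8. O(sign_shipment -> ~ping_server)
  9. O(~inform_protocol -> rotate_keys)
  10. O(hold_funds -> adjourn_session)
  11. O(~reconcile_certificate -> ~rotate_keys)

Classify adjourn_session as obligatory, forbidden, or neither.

Premise 10 is O(hold_funds -> adjourn_session), but O(hold_funds) is not derivable from the premises (the permission P(hold_funds) asserts only ~O(~hold_funds), not O(hold_funds)), so it does not yield O(adjourn_session).
No premise or chain of K-axiom applications forces O(adjourn_session), and none forces O(~adjourn_session). So adjourn_session is neither obligatory nor forbidden under these norms.

Neither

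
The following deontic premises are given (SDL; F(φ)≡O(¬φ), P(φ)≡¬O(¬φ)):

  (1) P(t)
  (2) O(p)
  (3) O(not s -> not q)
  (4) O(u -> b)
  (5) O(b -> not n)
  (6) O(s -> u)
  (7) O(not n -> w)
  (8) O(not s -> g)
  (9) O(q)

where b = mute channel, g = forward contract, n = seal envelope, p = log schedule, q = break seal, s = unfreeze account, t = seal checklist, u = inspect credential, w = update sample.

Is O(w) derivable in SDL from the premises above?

From premise 9 we have O(q).
Premise 3 is O(not s -> not q); contrapositively O(q -> s). Since O(q) holds, K gives O(s).
From O(s) and premise 6, O(s -> u), we obtain O(u).
Premise 4 is O(u -> b); since O(u), deontic closure gives O(b).
Applying K to premise 5 (O(b -> not n)) and O(b) yields O(not n).
From O(not n) and premise 7, O(not n -> w), we obtain O(w).
Premises 1, 2, 8 do not contribute to this derivation.
So O(w) follows.

Yes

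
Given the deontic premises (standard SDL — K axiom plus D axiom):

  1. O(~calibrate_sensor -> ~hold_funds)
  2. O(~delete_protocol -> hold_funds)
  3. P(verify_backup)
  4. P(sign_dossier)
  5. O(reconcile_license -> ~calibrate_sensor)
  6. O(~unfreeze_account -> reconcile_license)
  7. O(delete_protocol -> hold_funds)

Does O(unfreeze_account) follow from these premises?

Premises 2 and 7 are O(~delete_protocol -> hold_funds) and O(delete_protocol -> hold_funds); every ideal world satisfies ~delete_protocol or delete_protocol, so in either case hold_funds holds — hence O(hold_funds).
Premise 1, O(~calibrate_sensor -> ~hold_funds), contraposes to O(hold_funds -> calibrate_sensor); with O(hold_funds) we get O(calibrate_sensor).
The contrapositive of premise 5 (O(reconcile_license -> ~calibrate_sensor)) is O(calibrate_sensor -> ~reconcile_license), and O(calibrate_sensor) is already established, so O(~reconcile_license).
The contrapositive of premise 6 (O(~unfreeze_account -> reconcile_license)) is O(~reconcile_license -> unfreeze_account), and O(~reconcile_license) is already established, so O(unfreeze_account).
Premises 3, 4 do not contribute to this derivation.
So O(unfreeze_account) follows.

Yes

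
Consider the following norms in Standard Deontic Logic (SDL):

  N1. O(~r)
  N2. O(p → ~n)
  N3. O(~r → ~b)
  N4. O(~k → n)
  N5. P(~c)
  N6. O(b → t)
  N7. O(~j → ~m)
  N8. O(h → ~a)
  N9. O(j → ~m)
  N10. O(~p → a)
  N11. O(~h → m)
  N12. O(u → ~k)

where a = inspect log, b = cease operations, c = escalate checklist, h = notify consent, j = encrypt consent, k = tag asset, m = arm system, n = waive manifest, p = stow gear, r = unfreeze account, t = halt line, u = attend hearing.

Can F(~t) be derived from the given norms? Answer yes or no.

Premise 6 is O(b → t), but O(b) is not derivable from the premises, so it does not yield O(t).
No other premise forces O(t). An ideal world satisfying every premise can still have ~t true, so F(~t) is not derivable.

No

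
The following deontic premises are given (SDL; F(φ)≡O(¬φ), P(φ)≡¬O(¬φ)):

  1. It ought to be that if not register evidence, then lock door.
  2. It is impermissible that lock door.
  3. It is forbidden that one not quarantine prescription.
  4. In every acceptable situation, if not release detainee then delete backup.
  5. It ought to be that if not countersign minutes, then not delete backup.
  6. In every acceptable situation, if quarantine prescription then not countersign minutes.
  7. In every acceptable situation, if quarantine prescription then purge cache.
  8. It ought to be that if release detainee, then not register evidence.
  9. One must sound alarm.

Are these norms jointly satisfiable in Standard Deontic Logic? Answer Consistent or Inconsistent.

Inconsistent

F(lock_door) at premise 2 means O(¬lock_door).
The contrapositive of premise 1 (O(¬register_evidence → lock_door)) is O(¬lock_door → register_evidence), and O(¬lock_door) is already established, so O(register_evidence).
Premise 8, O(release_detainee → ¬register_evidence), contraposes to O(register_evidence → ¬release_detainee); with O(register_evidence) we get O(¬release_detainee).
From O(¬release_detainee) and premise 4, O(¬release_detainee → delete_backup), we obtain O(delete_backup).
Premise 5 is O(¬countersign_minutes → ¬delete_backup); contrapositively O(delete_backup → countersign_minutes). Since O(delete_backup) holds, K gives O(countersign_minutes).
Premise 6 is O(quarantine_prescription → ¬countersign_minutes); contrapositively O(countersign_minutes → ¬quarantine_prescription). Since O(countersign_minutes) holds, K gives O(¬quarantine_prescription).
But premise 3, F(¬quarantine_prescription), means O(quarantine_prescription).
We now have both O(¬quarantine_prescription) and O(quarantine_prescription) — quarantine_prescription is simultaneously obligatory and forbidden, violating the D-axiom.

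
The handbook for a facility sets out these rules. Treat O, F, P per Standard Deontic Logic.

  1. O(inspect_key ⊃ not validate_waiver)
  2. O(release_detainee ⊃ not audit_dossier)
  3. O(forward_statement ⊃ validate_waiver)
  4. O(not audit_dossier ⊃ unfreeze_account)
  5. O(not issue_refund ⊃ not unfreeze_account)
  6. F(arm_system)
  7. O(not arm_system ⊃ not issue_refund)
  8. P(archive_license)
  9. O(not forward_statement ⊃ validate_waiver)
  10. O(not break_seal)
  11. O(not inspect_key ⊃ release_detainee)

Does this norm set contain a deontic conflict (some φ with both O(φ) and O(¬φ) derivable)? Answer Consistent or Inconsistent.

Inconsistent

Premises 9 and 3 are O(not forward_statement ⊃ validate_waiver) and O(forward_statement ⊃ validate_waiver); every ideal world satisfies not forward_statement or forward_statement, so in either case validate_waiver holds — hence O(validate_waiver).
Premise 1, O(inspect_key ⊃ not validate_waiver), contraposes to O(validate_waiver ⊃ not inspect_key); with O(validate_waiver) we get O(not inspect_key).
Premise 11 is O(not inspect_key ⊃ release_detainee); since O(not inspect_key), deontic closure gives O(release_detainee).
Premise 2 is O(release_detainee ⊃ not audit_dossier); since O(release_detainee), deontic closure gives O(not audit_dossier).
With premise 4, O(not audit_dossier ⊃ unfreeze_account), the K-axiom yields O(unfreeze_account).
Premise 5, O(not issue_refund ⊃ not unfreeze_account), contraposes to O(unfreeze_account ⊃ issue_refund); with O(unfreeze_account) we get O(issue_refund).
Premise 7 is O(not arm_system ⊃ not issue_refund); contrapositively O(issue_refund ⊃ arm_system). Since O(issue_refund) holds, K gives O(arm_system).
However, F(arm_system) at premise 6 amounts to O(not arm_system).
We now have both O(arm_system) and O(not arm_system) — arm_system is simultaneously obligatory and forbidden, violating the D-axiom.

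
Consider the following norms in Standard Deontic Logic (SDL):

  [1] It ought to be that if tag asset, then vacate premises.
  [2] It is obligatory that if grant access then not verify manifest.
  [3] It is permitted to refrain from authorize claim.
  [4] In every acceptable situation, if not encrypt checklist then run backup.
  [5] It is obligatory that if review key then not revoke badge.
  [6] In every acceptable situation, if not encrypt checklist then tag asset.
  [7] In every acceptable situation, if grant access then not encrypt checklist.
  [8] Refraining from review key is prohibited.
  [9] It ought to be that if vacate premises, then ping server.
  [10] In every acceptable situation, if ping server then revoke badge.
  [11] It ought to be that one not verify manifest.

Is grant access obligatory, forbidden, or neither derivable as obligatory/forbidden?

Premise 8, F(¬review_key), is equivalent to O(review_key).
With premise 5, O(review_key → ¬revoke_badge), the K-axiom yields O(¬revoke_badge).
Premise 10 is O(ping_server → revoke_badge); contrapositively O(¬revoke_badge → ¬ping_server). Since O(¬revoke_badge) holds, K gives O(¬ping_server).
Premise 9, O(vacate_premises → ping_server), contraposes to O(¬ping_server → ¬vacate_premises); with O(¬ping_server) we get O(¬vacate_premises).
Premise 1, O(tag_asset → vacate_premises), contraposes to O(¬vacate_premises → ¬tag_asset); with O(¬vacate_premises) we get O(¬tag_asset).
Premise 6 is O(¬encrypt_checklist → tag_asset); contrapositively O(¬tag_asset → encrypt_checklist). Since O(¬tag_asset) holds, K gives O(encrypt_checklist).
Premise 7, O(grant_access → ¬encrypt_checklist), contraposes to O(encrypt_checklist → ¬grant_access); with O(encrypt_checklist) we get O(¬grant_access).
Premises 2, 3, 4, 11 do not contribute to this derivation.
Thus O(¬grant_access), which is F(grant_access): grant_access is forbidden.

Forbidden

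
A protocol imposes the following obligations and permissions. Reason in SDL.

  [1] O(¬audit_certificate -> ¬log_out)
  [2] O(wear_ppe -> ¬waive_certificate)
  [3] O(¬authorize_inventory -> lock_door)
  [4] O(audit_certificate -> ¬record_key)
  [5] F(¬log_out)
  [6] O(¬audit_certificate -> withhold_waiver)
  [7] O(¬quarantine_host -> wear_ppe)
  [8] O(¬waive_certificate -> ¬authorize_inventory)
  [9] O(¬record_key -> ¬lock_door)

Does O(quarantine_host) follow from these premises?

Premise 5 is F(¬log_out), i.e. O(log_out).
Premise 1 is O(¬audit_certificate -> ¬log_out); contrapositively O(log_out -> audit_certificate). Since O(log_out) holds, K gives O(audit_certificate).
Premise 4 is O(audit_certificate -> ¬record_key); since O(audit_certificate), deontic closure gives O(¬record_key).
Premise 9 is O(¬record_key -> ¬lock_door); since O(¬record_key), deontic closure gives O(¬lock_door).
The contrapositive of premise 3 (O(¬authorize_inventory -> lock_door)) is O(¬lock_door -> authorize_inventory), and O(¬lock_door) is already established, so O(authorize_inventory).
Premise 8, O(¬waive_certificate -> ¬authorize_inventory), contraposes to O(authorize_inventory -> waive_certificate); with O(authorize_inventory) we get O(waive_certificate).
The contrapositive of premise 2 (O(wear_ppe -> ¬waive_certificate)) is O(waive_certificate -> ¬wear_ppe), and O(waive_certificate) is already established, so O(¬wear_ppe).
Premise 7, O(¬quarantine_host -> wear_ppe), contraposes to O(¬wear_ppe -> quarantine_host); with O(¬wear_ppe) we get O(quarantine_host).
Premise 6 does not contribute to this derivation.
So O(quarantine_host) follows.

Yes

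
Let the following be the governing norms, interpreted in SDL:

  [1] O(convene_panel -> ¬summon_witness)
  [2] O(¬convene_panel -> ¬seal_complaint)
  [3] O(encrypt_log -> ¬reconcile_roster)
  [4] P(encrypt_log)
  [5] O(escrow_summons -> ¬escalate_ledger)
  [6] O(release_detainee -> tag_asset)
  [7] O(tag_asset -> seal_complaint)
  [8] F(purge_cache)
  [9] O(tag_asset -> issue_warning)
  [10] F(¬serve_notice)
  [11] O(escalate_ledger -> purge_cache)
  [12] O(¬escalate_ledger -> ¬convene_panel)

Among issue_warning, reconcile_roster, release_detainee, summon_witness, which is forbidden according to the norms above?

Premise 8, F(purge_cache), is equivalent to O(¬purge_cache).
Premise 11 is O(escalate_ledger -> purge_cache); contrapositively O(¬purge_cache -> ¬escalate_ledger). Since O(¬purge_cache) holds, K gives O(¬escalate_ledger).
From O(¬escalate_ledger) and premise 12, O(¬escalate_ledger -> ¬convene_panel), we obtain O(¬convene_panel).
Applying K to premise 2 (O(¬convene_panel -> ¬seal_complaint)) and O(¬convene_panel) yields O(¬seal_complaint).
Premise 7 is O(tag_asset -> seal_complaint); contrapositively O(¬seal_complaint -> ¬tag_asset). Since O(¬seal_complaint) holds, K gives O(¬tag_asset).
Premise 6 is O(release_detainee -> tag_asset); contrapositively O(¬tag_asset -> ¬release_detainee). Since O(¬tag_asset) holds, K gives O(¬release_detainee).
So O(¬release_detainee) holds, i.e. release_detainee is forbidden. None of the other listed options is forbidden under the premises.

release_detainee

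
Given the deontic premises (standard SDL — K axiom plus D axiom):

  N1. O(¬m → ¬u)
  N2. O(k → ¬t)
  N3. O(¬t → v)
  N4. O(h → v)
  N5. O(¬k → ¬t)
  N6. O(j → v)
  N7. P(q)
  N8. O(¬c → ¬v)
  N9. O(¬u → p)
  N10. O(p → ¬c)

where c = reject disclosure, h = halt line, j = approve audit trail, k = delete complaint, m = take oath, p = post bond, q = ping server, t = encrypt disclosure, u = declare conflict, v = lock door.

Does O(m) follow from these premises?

Yes

By case analysis on ¬k: premise 5 gives O(¬k → ¬t) and premise 2 gives O(k → ¬t), so O(¬t) either way.
From O(¬t) and premise 3, O(¬t → v), we obtain O(v).
The contrapositive of premise 8 (O(¬c → ¬v)) is O(v → c), and O(v) is already established, so O(c).
Premise 10 is O(p → ¬c); contrapositively O(c → ¬p). Since O(c) holds, K gives O(¬p).
Premise 9, O(¬u → p), contraposes to O(¬p → u); with O(¬p) we get O(u).
Premise 1 is O(¬m → ¬u); contrapositively O(u → m). Since O(u) holds, K gives O(m).
Premises 4, 6, 7 do not contribute to this derivation.
So O(m) follows.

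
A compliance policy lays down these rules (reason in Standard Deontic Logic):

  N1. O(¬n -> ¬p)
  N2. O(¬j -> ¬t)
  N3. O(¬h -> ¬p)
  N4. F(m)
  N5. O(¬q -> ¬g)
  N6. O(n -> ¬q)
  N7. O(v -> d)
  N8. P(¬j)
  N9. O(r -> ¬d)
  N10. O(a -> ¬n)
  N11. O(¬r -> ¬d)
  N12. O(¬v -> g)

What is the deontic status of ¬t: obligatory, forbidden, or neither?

Neither

Premise 2 is O(¬j -> ¬t), but O(¬j) is not derivable from the premises (the permission P(¬j) asserts only ¬O(j), not O(¬j)), so it does not yield O(¬t).
No premise or chain of K-axiom applications forces O(¬t), and none forces O(t). So ¬t is neither obligatory nor forbidden under these norms.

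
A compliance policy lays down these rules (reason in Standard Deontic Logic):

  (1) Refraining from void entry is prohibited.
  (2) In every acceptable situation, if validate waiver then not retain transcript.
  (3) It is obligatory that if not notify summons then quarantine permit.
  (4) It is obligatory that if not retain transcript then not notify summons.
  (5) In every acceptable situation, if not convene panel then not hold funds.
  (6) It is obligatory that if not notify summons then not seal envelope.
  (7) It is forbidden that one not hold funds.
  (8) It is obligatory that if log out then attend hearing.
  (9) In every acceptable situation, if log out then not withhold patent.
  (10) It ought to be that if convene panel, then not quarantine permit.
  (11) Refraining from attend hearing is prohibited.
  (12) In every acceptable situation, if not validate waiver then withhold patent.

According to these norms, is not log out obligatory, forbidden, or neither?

Obligatory

F(¬hold_funds) at premise 7 means O(hold_funds).
The contrapositive of premise 5 (O(¬convene_panel → ¬hold_funds)) is O(hold_funds → convene_panel), and O(hold_funds) is already established, so O(convene_panel).
From O(convene_panel) and premise 10, O(convene_panel → ¬quarantine_permit), we obtain O(¬quarantine_permit).
The contrapositive of premise 3 (O(¬notify_summons → quarantine_permit)) is O(¬quarantine_permit → notify_summons), and O(¬quarantine_permit) is already established, so O(notify_summons).
Premise 4, O(¬retain_transcript → ¬notify_summons), contraposes to O(notify_summons → retain_transcript); with O(notify_summons) we get O(retain_transcript).
Premise 2, O(validate_waiver → ¬retain_transcript), contraposes to O(retain_transcript → ¬validate_waiver); with O(retain_transcript) we get O(¬validate_waiver).
From O(¬validate_waiver) and premise 12, O(¬validate_waiver → withhold_patent), we obtain O(withhold_patent).
Premise 9, O(log_out → ¬withhold_patent), contraposes to O(withhold_patent → ¬log_out); with O(withhold_patent) we get O(¬log_out).
Premises 1, 6, 8, 11 do not contribute to this derivation.
Hence ¬log_out is obligatory.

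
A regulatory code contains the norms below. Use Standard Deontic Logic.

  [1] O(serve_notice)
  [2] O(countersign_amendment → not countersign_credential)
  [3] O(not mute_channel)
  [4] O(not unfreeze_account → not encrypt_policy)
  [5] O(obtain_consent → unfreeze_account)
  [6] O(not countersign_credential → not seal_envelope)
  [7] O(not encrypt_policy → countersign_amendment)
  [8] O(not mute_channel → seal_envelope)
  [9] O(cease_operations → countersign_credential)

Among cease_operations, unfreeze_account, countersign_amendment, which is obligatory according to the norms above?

unfreeze_account

Premise 3 gives O(not mute_channel).
Premise 8 is O(not mute_channel → seal_envelope); since O(not mute_channel), deontic closure gives O(seal_envelope).
Premise 6 is O(not countersign_credential → not seal_envelope); contrapositively O(seal_envelope → countersign_credential). Since O(seal_envelope) holds, K gives O(countersign_credential).
Premise 2 is O(countersign_amendment → not countersign_credential); contrapositively O(countersign_credential → not countersign_amendment). Since O(countersign_credential) holds, K gives O(not countersign_amendment).
Premise 7 is O(not encrypt_policy → countersign_amendment); contrapositively O(not countersign_amendment → encrypt_policy). Since O(not countersign_amendment) holds, K gives O(encrypt_policy).
The contrapositive of premise 4 (O(not unfreeze_account → not encrypt_policy)) is O(encrypt_policy → unfreeze_account), and O(encrypt_policy) is already established, so O(unfreeze_account).
So O(unfreeze_account) holds — unfreeze_account is obligatory. None of the other listed options is made obligatory by any chain of premises.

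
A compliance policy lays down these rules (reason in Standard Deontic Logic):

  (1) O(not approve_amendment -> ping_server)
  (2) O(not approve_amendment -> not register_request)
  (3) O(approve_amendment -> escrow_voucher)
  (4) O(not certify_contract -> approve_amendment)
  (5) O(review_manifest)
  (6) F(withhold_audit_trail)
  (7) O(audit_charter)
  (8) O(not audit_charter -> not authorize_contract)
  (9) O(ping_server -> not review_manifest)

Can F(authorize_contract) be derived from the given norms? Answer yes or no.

Premise 8 is O(not audit_charter -> not authorize_contract), but O(not audit_charter) is not derivable from the premises, so it does not yield O(not authorize_contract).
No other premise forces O(not authorize_contract). An ideal world satisfying every premise can still have authorize_contract true, so F(authorize_contract) is not derivable.

No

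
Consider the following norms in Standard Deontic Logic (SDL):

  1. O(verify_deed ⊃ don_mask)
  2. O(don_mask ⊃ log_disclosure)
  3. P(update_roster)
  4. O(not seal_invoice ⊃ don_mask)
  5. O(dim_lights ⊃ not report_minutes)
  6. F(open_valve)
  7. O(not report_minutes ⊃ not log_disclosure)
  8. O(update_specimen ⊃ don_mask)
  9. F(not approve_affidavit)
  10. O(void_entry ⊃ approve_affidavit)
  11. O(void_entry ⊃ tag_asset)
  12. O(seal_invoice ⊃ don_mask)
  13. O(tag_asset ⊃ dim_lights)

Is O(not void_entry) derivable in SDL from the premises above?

Yes

Premises 4 and 12 cover both cases: O(not seal_invoice ⊃ don_mask) and O(seal_invoice ⊃ don_mask). Since not seal_invoice ∨ seal_invoice is a tautology, O(don_mask) follows.
From O(don_mask) and premise 2, O(don_mask ⊃ log_disclosure), we obtain O(log_disclosure).
Premise 7, O(not report_minutes ⊃ not log_disclosure), contraposes to O(log_disclosure ⊃ report_minutes); with O(log_disclosure) we get O(report_minutes).
Premise 5, O(dim_lights ⊃ not report_minutes), contraposes to O(report_minutes ⊃ not dim_lights); with O(report_minutes) we get O(not dim_lights).
Premise 13, O(tag_asset ⊃ dim_lights), contraposes to O(not dim_lights ⊃ not tag_asset); with O(not dim_lights) we get O(not tag_asset).
The contrapositive of premise 11 (O(void_entry ⊃ tag_asset)) is O(not tag_asset ⊃ not void_entry), and O(not tag_asset) is already established, so O(not void_entry).
Premises 1, 3, 6, 8, 9, 10 do not contribute to this derivation.
So O(not void_entry) follows.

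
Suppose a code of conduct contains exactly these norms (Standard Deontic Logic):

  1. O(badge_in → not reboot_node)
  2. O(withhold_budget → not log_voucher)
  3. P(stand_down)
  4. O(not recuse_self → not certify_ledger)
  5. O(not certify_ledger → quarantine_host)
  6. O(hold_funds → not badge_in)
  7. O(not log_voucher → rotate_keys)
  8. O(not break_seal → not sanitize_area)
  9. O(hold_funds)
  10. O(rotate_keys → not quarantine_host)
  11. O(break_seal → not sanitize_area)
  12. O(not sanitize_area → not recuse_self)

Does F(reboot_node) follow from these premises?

No

Premise 1 is O(badge_in → not reboot_node), but O(badge_in) is not derivable from the premises, so it does not yield O(not reboot_node).
No other premise forces O(not reboot_node). An ideal world satisfying every premise can still have reboot_node true, so F(reboot_node) is not derivable.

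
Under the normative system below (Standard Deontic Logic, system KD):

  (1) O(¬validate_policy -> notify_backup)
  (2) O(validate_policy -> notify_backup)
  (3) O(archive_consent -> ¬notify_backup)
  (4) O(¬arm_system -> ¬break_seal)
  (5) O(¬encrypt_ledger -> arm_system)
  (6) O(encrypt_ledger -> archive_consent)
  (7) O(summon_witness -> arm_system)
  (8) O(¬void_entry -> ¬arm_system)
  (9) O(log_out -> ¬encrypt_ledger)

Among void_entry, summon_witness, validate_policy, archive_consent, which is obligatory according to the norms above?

void_entry

By case analysis on ¬validate_policy: premise 1 gives O(¬validate_policy -> notify_backup) and premise 2 gives O(validate_policy -> notify_backup), so O(notify_backup) either way.
The contrapositive of premise 3 (O(archive_consent -> ¬notify_backup)) is O(notify_backup -> ¬archive_consent), and O(notify_backup) is already established, so O(¬archive_consent).
Premise 6 is O(encrypt_ledger -> archive_consent); contrapositively O(¬archive_consent -> ¬encrypt_ledger). Since O(¬archive_consent) holds, K gives O(¬encrypt_ledger).
Applying K to premise 5 (O(¬encrypt_ledger -> arm_system)) and O(¬encrypt_ledger) yields O(arm_system).
Premise 8, O(¬void_entry -> ¬arm_system), contraposes to O(arm_system -> void_entry); with O(arm_system) we get O(void_entry).
So O(void_entry) holds — void_entry is obligatory. None of the other listed options is made obligatory by any chain of premises.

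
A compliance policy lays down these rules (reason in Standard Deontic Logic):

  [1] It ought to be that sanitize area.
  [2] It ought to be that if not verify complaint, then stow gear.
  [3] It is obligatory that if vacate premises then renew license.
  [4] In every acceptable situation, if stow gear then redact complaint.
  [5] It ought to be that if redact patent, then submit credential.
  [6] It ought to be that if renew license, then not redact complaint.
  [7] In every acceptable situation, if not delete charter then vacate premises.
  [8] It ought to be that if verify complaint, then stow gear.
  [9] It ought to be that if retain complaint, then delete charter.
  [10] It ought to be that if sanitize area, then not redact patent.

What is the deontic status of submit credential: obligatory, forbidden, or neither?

Premise 5 is O(redact_patent → submit_credential), but O(redact_patent) is not derivable from the premises, so it does not yield O(submit_credential).
No premise or chain of K-axiom applications forces O(submit_credential), and none forces O(¬submit_credential). So submit_credential is neither obligatory nor forbidden under these norms.

Neither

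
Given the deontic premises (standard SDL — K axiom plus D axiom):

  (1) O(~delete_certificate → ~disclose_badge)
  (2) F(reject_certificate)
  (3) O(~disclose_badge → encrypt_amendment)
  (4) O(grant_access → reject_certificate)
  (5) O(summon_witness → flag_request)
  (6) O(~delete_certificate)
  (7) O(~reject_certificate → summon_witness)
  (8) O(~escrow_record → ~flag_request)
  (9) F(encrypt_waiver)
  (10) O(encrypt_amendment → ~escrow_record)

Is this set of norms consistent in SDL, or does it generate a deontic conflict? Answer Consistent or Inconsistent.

Premise 6 states O(~delete_certificate) outright.
Applying K to premise 1 (O(~delete_certificate → ~disclose_badge)) and O(~delete_certificate) yields O(~disclose_badge).
Premise 3 is O(~disclose_badge → encrypt_amendment); since O(~disclose_badge), deontic closure gives O(encrypt_amendment).
With premise 10, O(encrypt_amendment → ~escrow_record), the K-axiom yields O(~escrow_record).
Applying K to premise 8 (O(~escrow_record → ~flag_request)) and O(~escrow_record) yields O(~flag_request).
The contrapositive of premise 5 (O(summon_witness → flag_request)) is O(~flag_request → ~summon_witness), and O(~flag_request) is already established, so O(~summon_witness).
Premise 7 is O(~reject_certificate → summon_witness); contrapositively O(~summon_witness → reject_certificate). Since O(~summon_witness) holds, K gives O(reject_certificate).
Yet premise 2 is F(reject_certificate), i.e. O(~reject_certificate).
We now have both O(reject_certificate) and O(~reject_certificate) — reject_certificate is simultaneously obligatory and forbidden, violating the D-axiom.

Inconsistent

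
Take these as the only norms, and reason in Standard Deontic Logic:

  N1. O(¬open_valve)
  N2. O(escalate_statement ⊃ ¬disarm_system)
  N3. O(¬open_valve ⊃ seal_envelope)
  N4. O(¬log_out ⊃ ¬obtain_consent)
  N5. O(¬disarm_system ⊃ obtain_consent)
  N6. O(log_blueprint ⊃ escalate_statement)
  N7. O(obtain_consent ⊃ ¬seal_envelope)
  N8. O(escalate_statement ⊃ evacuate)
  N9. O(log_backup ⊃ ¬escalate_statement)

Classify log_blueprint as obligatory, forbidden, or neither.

Forbidden

From premise 1 we have O(¬open_valve).
With premise 3, O(¬open_valve ⊃ seal_envelope), the K-axiom yields O(seal_envelope).
Premise 7 is O(obtain_consent ⊃ ¬seal_envelope); contrapositively O(seal_envelope ⊃ ¬obtain_consent). Since O(seal_envelope) holds, K gives O(¬obtain_consent).
Premise 5, O(¬disarm_system ⊃ obtain_consent), contraposes to O(¬obtain_consent ⊃ disarm_system); with O(¬obtain_consent) we get O(disarm_system).
Premise 2, O(escalate_statement ⊃ ¬disarm_system), contraposes to O(disarm_system ⊃ ¬escalate_statement); with O(disarm_system) we get O(¬escalate_statement).
Premise 6 is O(log_blueprint ⊃ escalate_statement); contrapositively O(¬escalate_statement ⊃ ¬log_blueprint). Since O(¬escalate_statement) holds, K gives O(¬log_blueprint).
Premises 4, 8, 9 do not contribute to this derivation.
Thus O(¬log_blueprint), which is F(log_blueprint): log_blueprint is forbidden.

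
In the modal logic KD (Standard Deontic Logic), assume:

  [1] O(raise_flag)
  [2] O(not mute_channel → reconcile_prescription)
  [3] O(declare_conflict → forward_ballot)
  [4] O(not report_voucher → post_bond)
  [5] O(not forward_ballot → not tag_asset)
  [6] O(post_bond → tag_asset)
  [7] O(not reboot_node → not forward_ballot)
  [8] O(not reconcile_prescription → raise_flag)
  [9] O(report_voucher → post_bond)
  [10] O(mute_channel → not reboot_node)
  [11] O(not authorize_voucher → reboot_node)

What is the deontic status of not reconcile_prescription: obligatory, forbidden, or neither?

Premises 9 and 4 cover both cases: O(report_voucher → post_bond) and O(not report_voucher → post_bond). Since report_voucher ∨ not report_voucher is a tautology, O(post_bond) follows.
From O(post_bond) and premise 6, O(post_bond → tag_asset), we obtain O(tag_asset).
Premise 5, O(not forward_ballot → not tag_asset), contraposes to O(tag_asset → forward_ballot); with O(tag_asset) we get O(forward_ballot).
Premise 7 is O(not reboot_node → not forward_ballot); contrapositively O(forward_ballot → reboot_node). Since O(forward_ballot) holds, K gives O(reboot_node).
The contrapositive of premise 10 (O(mute_channel → not reboot_node)) is O(reboot_node → not mute_channel), and O(reboot_node) is already established, so O(not mute_channel).
With premise 2, O(not mute_channel → reconcile_prescription), the K-axiom yields O(reconcile_prescription).
Premises 1, 3, 8, 11 do not contribute to this derivation.
Thus O(reconcile_prescription), which is F(not reconcile_prescription): not reconcile_prescription is forbidden.

Forbidden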